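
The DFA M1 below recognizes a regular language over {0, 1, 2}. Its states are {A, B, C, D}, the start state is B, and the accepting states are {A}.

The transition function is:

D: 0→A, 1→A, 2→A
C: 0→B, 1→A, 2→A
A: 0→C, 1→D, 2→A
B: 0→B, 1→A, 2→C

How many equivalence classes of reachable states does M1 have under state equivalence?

4

Every state is reachable, so we keep all 4.
Initial partition by acceptance: {A} | {B,C,D}.
Refine {B,C,D} on symbol 0: members go to different blocks, giving {B,C} and {D}.
Split {B,C} by δ(·,2) → {B} and {C}.
Stable partition: {A} | {B} | {D} | {C} — 4 equivalence classes.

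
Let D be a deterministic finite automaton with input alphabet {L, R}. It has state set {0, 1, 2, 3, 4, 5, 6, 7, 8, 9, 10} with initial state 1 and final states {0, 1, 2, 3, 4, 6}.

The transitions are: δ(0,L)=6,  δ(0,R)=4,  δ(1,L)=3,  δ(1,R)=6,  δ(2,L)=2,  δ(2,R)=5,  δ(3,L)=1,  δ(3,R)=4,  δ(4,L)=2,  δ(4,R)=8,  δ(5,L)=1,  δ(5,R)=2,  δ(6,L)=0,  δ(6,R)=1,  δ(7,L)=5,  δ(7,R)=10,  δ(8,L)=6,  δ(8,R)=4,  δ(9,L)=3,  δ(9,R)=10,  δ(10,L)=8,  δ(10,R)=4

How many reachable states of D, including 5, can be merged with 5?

2

First remove the unreachable states {7,9,10}; 8 states remain.
P0 = {0,1,2,3,4,6} | {5,8}.
Refine {0,1,2,3,4,6} on symbol R: members go to different blocks, giving {0,1,3,6} and {2,4}.
Refine {0,1,3,6} on symbol R: members go to different blocks, giving {0,3} and {1,6}.
Stable partition: {0,3} | {5,8} | {2,4} | {1,6} — 4 equivalence classes.
The equivalence class containing 5 is {5,8}, of size 2.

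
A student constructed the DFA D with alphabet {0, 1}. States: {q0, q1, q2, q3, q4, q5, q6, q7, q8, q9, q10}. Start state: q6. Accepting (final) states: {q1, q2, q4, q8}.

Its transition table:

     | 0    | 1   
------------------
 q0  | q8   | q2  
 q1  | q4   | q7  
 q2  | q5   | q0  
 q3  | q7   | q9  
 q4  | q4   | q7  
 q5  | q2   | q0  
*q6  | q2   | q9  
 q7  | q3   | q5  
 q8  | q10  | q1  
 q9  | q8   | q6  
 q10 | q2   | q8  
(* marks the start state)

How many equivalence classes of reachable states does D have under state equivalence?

10

Initial partition by acceptance: {q1,q2,q4,q8} | {q0,q3,q5,q6,q7,q9,q10}.
Refine {q1,q2,q4,q8} on symbol 0: members go to different blocks, giving {q1,q4} and {q2,q8}.
Split {q0,q3,q5,q6,q7,q9,q10} by δ(·,0) → {q0,q5,q6,q9,q10} and {q3,q7}.
On input 1, block {q0,q5,q6,q9,q10} splits into {q5,q6,q9} and {q0,q10}.
On input 1, block {q5,q6,q9} splits into {q6,q9} and {q5}.
Split {q2,q8} by δ(·,0) → {q2} and {q8}.
Split {q6,q9} by δ(·,0) → {q6} and {q9}.
Refine {q3,q7} on symbol 1: members go to different blocks, giving {q3} and {q7}.
On input 0, block {q0,q10} splits into {q0} and {q10}.
The partition is now stable with 10 blocks: {q1,q4} | {q6} | {q2} | {q3} | {q0} | {q5} | {q8} | {q9} | {q7} | {q10}.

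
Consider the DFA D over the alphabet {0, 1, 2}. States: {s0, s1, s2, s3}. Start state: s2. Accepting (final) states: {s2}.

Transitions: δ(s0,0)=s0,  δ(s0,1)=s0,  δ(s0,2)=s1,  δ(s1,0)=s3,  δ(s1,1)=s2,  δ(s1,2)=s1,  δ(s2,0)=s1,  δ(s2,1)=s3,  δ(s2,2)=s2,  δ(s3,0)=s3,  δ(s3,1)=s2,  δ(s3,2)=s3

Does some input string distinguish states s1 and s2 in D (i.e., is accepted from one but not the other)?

States {s0} cannot be reached from the start state, so discard them.
Start with accepting vs non-accepting: {s2} | {s1,s3}.
The partition is now stable with 2 blocks: {s2} | {s1,s3}.
s1 and s2 end up in different blocks, so they are distinguishable. For instance, the string 'ε' is accepted from only s2.

Yes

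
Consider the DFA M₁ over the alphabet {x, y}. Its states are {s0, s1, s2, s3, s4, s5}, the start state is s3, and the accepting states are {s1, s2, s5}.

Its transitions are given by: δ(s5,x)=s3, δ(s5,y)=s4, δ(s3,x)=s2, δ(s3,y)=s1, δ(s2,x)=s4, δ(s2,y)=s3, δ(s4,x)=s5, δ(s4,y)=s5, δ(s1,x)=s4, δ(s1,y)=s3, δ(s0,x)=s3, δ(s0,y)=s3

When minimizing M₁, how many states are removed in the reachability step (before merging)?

1

BFS from s3 reaches {s1, s2, s3, s4, s5}; the 1 state(s) s0 are never visited.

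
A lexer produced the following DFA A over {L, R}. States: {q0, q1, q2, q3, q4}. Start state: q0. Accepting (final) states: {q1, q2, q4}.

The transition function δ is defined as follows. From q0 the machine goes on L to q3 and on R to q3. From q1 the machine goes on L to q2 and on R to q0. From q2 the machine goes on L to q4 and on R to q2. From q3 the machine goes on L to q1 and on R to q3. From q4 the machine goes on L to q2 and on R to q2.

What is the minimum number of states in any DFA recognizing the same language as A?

Every state is reachable, so we keep all 5.
Initial partition by acceptance: {q1,q2,q4} | {q0,q3}.
On input R, block {q1,q2,q4} splits into {q2,q4} and {q1}.
Refine {q0,q3} on symbol L: members go to different blocks, giving {q0} and {q3}.
Stable partition: {q2,q4} | {q0} | {q1} | {q3} — 4 equivalence classes.

4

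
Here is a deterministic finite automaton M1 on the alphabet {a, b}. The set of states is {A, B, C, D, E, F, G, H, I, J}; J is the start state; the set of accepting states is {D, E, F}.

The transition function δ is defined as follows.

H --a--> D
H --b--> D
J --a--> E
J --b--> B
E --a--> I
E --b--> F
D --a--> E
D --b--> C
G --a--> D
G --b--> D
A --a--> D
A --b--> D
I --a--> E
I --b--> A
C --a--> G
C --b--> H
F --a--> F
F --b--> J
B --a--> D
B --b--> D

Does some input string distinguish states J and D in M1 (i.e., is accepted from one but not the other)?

Yes

Initial partition by acceptance: {D,E,F} | {A,B,C,G,H,I,J}.
Split {D,E,F} by δ(·,a) → {D,F} and {E}.
On input a, block {D,F} splits into {D} and {F}.
Refine {A,B,C,G,H,I,J} on symbol a: members go to different blocks, giving {A,B,G,H} and {I,J} and {C}.
The partition is now stable with 6 blocks: {D} | {A,B,G,H} | {E} | {F} | {I,J} | {C}.
J and D end up in different blocks, so they are distinguishable. For instance, the string 'ε' is accepted from only D.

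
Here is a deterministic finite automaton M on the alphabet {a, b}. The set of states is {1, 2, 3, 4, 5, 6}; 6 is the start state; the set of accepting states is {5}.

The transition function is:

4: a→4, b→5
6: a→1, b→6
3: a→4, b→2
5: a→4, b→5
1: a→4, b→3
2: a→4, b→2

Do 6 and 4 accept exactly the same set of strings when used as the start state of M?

No

All states are reachable from the start state.
Start with accepting vs non-accepting: {5} | {1,2,3,4,6}.
Refine {1,2,3,4,6} on symbol b: members go to different blocks, giving {1,2,3,6} and {4}.
On input a, block {1,2,3,6} splits into {1,2,3} and {6}.
No further refinement is possible. Final partition (4 blocks): {5} | {1,2,3} | {4} | {6}.
6 and 4 end up in different blocks, so they are distinguishable. For instance, the string 'b' is accepted from only 4.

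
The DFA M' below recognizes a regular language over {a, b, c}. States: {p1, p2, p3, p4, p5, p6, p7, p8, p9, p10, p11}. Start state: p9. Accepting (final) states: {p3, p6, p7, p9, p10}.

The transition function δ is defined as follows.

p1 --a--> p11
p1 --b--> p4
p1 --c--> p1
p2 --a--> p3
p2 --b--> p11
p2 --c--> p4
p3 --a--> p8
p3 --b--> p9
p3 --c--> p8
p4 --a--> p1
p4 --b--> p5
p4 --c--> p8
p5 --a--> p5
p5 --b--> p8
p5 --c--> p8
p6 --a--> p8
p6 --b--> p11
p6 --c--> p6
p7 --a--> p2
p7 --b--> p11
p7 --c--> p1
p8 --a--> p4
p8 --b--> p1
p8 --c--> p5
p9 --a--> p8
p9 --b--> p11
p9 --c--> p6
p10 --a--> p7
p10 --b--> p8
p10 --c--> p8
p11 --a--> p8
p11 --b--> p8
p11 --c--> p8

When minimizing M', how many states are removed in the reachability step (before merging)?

4

BFS from p9 reaches {p1, p4, p5, p6, p8, p9, p11}; the 4 state(s) p2, p3, p7, p10 are never visited.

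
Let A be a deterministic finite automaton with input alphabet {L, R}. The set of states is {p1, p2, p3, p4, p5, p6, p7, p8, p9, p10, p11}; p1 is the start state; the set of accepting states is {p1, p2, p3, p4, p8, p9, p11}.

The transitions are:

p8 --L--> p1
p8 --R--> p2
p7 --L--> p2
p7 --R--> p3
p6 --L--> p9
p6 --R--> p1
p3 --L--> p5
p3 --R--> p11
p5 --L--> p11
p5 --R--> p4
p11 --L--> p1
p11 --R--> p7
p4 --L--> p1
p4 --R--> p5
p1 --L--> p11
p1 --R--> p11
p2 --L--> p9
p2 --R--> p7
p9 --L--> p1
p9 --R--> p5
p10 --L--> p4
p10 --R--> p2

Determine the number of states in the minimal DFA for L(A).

Reachable states from the start: {p1,p2,p3,p4,p5,p7,p9,p11}. Unreachable: {p6,p8,p10} — drop them.
P0 = {p1,p2,p3,p4,p9,p11} | {p5,p7}.
Refine {p1,p2,p3,p4,p9,p11} on symbol L: members go to different blocks, giving {p1,p2,p4,p9,p11} and {p3}.
Refine {p1,p2,p4,p9,p11} on symbol R: members go to different blocks, giving {p2,p4,p9,p11} and {p1}.
Refine {p2,p4,p9,p11} on symbol L: members go to different blocks, giving {p4,p9,p11} and {p2}.
Refine {p5,p7} on symbol L: members go to different blocks, giving {p5} and {p7}.
On input R, block {p4,p9,p11} splits into {p4,p9} and {p11}.
The partition is now stable with 7 blocks: {p4,p9} | {p5} | {p3} | {p1} | {p2} | {p7} | {p11}.

7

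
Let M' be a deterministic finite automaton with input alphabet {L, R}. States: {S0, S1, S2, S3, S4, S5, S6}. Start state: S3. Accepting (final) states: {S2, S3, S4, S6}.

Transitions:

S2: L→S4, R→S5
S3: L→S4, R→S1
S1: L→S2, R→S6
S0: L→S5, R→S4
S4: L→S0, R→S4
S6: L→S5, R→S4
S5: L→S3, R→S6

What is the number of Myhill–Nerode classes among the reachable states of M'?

Start with accepting vs non-accepting: {S2,S3,S4,S6} | {S0,S1,S5}.
Refine {S2,S3,S4,S6} on symbol L: members go to different blocks, giving {S2,S3} and {S4,S6}.
Split {S0,S1,S5} by δ(·,L) → {S1,S5} and {S0}.
Refine {S4,S6} on symbol L: members go to different blocks, giving {S4} and {S6}.
Stable partition: {S2,S3} | {S1,S5} | {S4} | {S0} | {S6} — 5 equivalence classes.

5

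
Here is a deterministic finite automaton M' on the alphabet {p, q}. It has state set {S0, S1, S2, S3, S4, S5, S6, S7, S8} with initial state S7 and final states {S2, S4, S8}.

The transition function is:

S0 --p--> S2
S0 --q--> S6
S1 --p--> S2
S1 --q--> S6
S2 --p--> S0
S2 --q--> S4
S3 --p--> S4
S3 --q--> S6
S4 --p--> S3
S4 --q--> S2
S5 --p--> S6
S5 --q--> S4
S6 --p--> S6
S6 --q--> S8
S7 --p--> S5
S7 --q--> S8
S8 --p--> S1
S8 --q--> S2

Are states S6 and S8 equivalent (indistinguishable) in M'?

P0 = {S2,S4,S8} | {S0,S1,S3,S5,S6,S7}.
On input p, block {S0,S1,S3,S5,S6,S7} splits into {S0,S1,S3} and {S5,S6,S7}.
Stable partition: {S2,S4,S8} | {S0,S1,S3} | {S5,S6,S7} — 3 equivalence classes.
S6 and S8 end up in different blocks, so they are distinguishable. For instance, the string 'ε' is accepted from only S8.

No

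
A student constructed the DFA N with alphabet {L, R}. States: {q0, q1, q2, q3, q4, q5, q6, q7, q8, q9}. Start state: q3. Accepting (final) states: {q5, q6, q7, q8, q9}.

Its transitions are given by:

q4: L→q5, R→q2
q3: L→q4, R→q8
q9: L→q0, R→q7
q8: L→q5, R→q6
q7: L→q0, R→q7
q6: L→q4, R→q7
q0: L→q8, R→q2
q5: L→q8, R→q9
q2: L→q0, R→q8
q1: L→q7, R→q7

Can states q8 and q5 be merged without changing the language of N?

Reachable states from the start: {q0,q2,q3,q4,q5,q6,q7,q8,q9}. Unreachable: {q1} — drop them.
P0 = {q5,q6,q7,q8,q9} | {q0,q2,q3,q4}.
Split {q5,q6,q7,q8,q9} by δ(·,L) → {q6,q7,q9} and {q5,q8}.
On input L, block {q0,q2,q3,q4} splits into {q0,q4} and {q2,q3}.
The partition is now stable with 4 blocks: {q6,q7,q9} | {q0,q4} | {q5,q8} | {q2,q3}.
q8 and q5 lie in the same block of the stable partition, so they are equivalent — no string distinguishes them.

Yes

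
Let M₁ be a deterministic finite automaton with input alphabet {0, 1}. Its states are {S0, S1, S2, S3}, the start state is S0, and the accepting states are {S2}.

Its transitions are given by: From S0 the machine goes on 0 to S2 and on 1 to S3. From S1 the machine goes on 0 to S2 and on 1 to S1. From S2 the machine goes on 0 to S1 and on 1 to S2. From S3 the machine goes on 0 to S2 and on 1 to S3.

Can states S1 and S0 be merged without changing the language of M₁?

Yes

Initial partition by acceptance: {S2} | {S0,S1,S3}.
Stable partition: {S2} | {S0,S1,S3} — 2 equivalence classes.
S1 and S0 lie in the same block of the stable partition, so they are equivalent — no string distinguishes them.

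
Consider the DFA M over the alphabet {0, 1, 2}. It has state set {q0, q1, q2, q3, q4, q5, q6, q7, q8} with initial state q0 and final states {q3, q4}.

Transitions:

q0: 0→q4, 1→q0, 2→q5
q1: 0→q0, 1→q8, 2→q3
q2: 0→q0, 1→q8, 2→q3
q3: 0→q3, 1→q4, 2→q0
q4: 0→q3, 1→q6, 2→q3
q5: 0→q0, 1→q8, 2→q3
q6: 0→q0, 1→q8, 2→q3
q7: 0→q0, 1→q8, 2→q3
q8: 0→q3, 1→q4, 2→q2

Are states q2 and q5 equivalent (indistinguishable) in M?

Yes

Reachable states from the start: {q0,q2,q3,q4,q5,q6,q8}. Unreachable: {q1,q7} — drop them.
P0 = {q3,q4} | {q0,q2,q5,q6,q8}.
Split {q3,q4} by δ(·,1) → {q3} and {q4}.
Refine {q0,q2,q5,q6,q8} on symbol 0: members go to different blocks, giving {q2,q5,q6} and {q0} and {q8}.
Stable partition: {q3} | {q2,q5,q6} | {q4} | {q0} | {q8} — 5 equivalence classes.
q2 and q5 lie in the same block of the stable partition, so they are equivalent — no string distinguishes them.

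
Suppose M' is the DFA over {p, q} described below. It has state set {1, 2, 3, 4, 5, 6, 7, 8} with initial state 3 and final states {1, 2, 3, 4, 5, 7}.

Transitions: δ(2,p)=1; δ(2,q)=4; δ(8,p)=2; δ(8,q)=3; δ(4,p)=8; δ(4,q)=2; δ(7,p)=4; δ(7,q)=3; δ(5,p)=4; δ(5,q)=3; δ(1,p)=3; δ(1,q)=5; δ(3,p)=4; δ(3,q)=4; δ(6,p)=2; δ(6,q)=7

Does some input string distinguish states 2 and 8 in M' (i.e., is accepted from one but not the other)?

Yes

States {6,7} cannot be reached from the start state, so discard them.
Start with accepting vs non-accepting: {1,2,3,4,5} | {8}.
On input p, block {1,2,3,4,5} splits into {1,2,3,5} and {4}.
On input p, block {1,2,3,5} splits into {1,2} and {3,5}.
On input p, block {1,2} splits into {1} and {2}.
Split {3,5} by δ(·,q) → {3} and {5}.
The partition is now stable with 6 blocks: {1} | {8} | {4} | {3} | {2} | {5}.
2 and 8 end up in different blocks, so they are distinguishable. For instance, the string 'ε' is accepted from only 2.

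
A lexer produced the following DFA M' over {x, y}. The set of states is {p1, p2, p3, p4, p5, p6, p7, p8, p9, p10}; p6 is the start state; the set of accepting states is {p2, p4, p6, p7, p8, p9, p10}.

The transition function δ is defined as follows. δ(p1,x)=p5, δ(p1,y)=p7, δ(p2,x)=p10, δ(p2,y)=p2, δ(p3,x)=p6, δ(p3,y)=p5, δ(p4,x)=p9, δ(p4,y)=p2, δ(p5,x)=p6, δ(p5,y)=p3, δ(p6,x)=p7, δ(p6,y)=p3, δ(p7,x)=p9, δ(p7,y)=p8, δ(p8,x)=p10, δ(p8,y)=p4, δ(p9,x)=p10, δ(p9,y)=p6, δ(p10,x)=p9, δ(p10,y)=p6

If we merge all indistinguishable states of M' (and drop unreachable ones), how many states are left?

4

Reachable states from the start: {p2,p3,p4,p5,p6,p7,p8,p9,p10}. Unreachable: {p1} — drop them.
P0 = {p2,p4,p6,p7,p8,p9,p10} | {p3,p5}.
On input y, block {p2,p4,p6,p7,p8,p9,p10} splits into {p2,p4,p7,p8,p9,p10} and {p6}.
On input y, block {p2,p4,p7,p8,p9,p10} splits into {p2,p4,p7,p8} and {p9,p10}.
No further refinement is possible. Final partition (4 blocks): {p2,p4,p7,p8} | {p3,p5} | {p6} | {p9,p10}.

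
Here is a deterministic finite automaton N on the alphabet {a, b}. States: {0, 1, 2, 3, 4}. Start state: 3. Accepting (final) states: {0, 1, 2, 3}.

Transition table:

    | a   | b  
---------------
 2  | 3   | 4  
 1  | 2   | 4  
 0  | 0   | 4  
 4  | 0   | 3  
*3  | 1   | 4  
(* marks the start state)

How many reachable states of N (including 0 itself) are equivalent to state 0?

4

Initial partition by acceptance: {0,1,2,3} | {4}.
The partition is now stable with 2 blocks: {0,1,2,3} | {4}.
The equivalence class containing 0 is {0,1,2,3}, of size 4.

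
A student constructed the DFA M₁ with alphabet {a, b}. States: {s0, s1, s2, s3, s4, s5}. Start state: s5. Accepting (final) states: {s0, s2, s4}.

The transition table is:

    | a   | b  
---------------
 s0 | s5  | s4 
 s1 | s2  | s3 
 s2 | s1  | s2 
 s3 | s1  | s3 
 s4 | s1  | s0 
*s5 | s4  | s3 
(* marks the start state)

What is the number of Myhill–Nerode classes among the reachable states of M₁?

3

All states are reachable from the start state.
P0 = {s0,s2,s4} | {s1,s3,s5}.
Split {s1,s3,s5} by δ(·,a) → {s1,s5} and {s3}.
The partition is now stable with 3 blocks: {s0,s2,s4} | {s1,s5} | {s3}.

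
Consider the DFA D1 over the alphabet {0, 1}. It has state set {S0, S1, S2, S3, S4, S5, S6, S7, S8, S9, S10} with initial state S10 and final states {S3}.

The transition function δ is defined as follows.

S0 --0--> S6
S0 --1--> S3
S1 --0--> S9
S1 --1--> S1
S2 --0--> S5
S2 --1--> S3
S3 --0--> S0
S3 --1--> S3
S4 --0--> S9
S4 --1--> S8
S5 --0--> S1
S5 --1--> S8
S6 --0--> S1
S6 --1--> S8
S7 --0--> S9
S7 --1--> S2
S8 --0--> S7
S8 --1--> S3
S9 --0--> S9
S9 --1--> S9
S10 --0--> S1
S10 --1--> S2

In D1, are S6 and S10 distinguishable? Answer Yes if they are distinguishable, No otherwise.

No

States {S4} cannot be reached from the start state, so discard them.
P0 = {S3} | {S0,S1,S2,S5,S6,S7,S8,S9,S10}.
Refine {S0,S1,S2,S5,S6,S7,S8,S9,S10} on symbol 1: members go to different blocks, giving {S1,S5,S6,S7,S9,S10} and {S0,S2,S8}.
On input 1, block {S1,S5,S6,S7,S9,S10} splits into {S5,S6,S7,S10} and {S1,S9}.
Stable partition: {S3} | {S5,S6,S7,S10} | {S0,S2,S8} | {S1,S9} — 4 equivalence classes.
S6 and S10 lie in the same block of the stable partition, so they are equivalent — no string distinguishes them.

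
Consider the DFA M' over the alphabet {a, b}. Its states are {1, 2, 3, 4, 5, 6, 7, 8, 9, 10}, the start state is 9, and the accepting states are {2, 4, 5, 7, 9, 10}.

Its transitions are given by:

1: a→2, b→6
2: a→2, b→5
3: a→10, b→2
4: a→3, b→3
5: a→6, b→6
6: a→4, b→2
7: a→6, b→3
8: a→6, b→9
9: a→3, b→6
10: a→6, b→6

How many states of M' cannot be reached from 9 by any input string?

3

Starting at 9 and following transitions, the reachable set is {2, 3, 4, 5, 6, 9, 10}. That leaves 1, 7, 8 unreachable — 3 in total.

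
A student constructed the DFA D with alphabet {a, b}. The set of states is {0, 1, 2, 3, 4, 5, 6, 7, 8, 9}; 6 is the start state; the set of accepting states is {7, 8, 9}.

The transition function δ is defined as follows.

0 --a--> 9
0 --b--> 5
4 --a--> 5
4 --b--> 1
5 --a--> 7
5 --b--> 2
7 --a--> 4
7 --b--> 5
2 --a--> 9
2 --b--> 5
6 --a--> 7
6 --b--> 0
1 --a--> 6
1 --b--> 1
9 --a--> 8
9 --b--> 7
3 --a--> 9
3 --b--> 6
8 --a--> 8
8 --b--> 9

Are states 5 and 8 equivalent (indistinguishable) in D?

Reachable states from the start: {0,1,2,4,5,6,7,8,9}. Unreachable: {3} — drop them.
P0 = {7,8,9} | {0,1,2,4,5,6}.
Refine {7,8,9} on symbol a: members go to different blocks, giving {8,9} and {7}.
Split {8,9} by δ(·,b) → {8} and {9}.
On input a, block {0,1,2,4,5,6} splits into {0,2} and {1,4} and {5,6}.
The partition is now stable with 6 blocks: {8} | {0,2} | {7} | {9} | {1,4} | {5,6}.
5 and 8 end up in different blocks, so they are distinguishable. For instance, the string 'ε' is accepted from only 8.

No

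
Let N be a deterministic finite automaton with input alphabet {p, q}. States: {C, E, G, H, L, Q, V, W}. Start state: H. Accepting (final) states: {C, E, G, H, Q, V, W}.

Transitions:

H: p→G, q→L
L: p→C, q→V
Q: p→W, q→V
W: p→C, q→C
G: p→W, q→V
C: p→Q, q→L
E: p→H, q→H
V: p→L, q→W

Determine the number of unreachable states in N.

1

No path from H leads to E; the other 7 states are all reachable.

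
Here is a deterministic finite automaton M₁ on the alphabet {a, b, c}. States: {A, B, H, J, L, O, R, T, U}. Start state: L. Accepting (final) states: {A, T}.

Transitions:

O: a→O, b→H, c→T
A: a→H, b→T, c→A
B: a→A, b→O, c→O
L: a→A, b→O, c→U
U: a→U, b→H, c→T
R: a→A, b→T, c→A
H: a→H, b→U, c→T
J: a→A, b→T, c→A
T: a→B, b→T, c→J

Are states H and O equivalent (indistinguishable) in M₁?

First remove the unreachable states {R}; 8 states remain.
P0 = {A,T} | {B,H,J,L,O,U}.
Split {A,T} by δ(·,c) → {T} and {A}.
On input a, block {B,H,J,L,O,U} splits into {H,O,U} and {B,J,L}.
On input b, block {B,J,L} splits into {B,L} and {J}.
The partition is now stable with 5 blocks: {T} | {H,O,U} | {A} | {B,L} | {J}.
H and O lie in the same block of the stable partition, so they are equivalent — no string distinguishes them.

Yes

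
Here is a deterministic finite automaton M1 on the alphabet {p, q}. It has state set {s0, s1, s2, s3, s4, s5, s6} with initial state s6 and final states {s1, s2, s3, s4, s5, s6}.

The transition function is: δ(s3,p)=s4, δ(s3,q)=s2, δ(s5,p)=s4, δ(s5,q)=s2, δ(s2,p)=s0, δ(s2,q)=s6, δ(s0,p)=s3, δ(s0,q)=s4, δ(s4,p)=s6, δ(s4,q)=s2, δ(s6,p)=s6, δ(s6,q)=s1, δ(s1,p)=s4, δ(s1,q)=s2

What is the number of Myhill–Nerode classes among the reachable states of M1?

States {s5} cannot be reached from the start state, so discard them.
P0 = {s1,s2,s3,s4,s6} | {s0}.
On input p, block {s1,s2,s3,s4,s6} splits into {s1,s3,s4,s6} and {s2}.
On input q, block {s1,s3,s4,s6} splits into {s1,s3,s4} and {s6}.
On input p, block {s1,s3,s4} splits into {s1,s3} and {s4}.
No further refinement is possible. Final partition (5 blocks): {s1,s3} | {s0} | {s2} | {s6} | {s4}.

5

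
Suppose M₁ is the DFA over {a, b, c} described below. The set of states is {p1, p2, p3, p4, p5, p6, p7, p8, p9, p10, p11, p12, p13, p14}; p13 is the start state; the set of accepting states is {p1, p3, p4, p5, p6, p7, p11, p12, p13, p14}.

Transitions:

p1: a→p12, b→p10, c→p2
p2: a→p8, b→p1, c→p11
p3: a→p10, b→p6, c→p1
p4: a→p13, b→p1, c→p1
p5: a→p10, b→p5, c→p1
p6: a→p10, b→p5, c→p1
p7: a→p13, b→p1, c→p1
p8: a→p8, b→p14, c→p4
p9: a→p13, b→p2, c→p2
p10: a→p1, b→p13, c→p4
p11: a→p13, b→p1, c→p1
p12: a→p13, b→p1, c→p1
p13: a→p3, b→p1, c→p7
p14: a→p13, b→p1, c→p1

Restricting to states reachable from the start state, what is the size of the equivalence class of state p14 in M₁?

5

Reachable states from the start: {p1,p2,p3,p4,p5,p6,p7,p8,p10,p11,p12,p13,p14}. Unreachable: {p9} — drop them.
Initial partition by acceptance: {p1,p3,p4,p5,p6,p7,p11,p12,p13,p14} | {p2,p8,p10}.
Refine {p1,p3,p4,p5,p6,p7,p11,p12,p13,p14} on symbol a: members go to different blocks, giving {p1,p4,p7,p11,p12,p13,p14} and {p3,p5,p6}.
On input a, block {p1,p4,p7,p11,p12,p13,p14} splits into {p1,p4,p7,p11,p12,p14} and {p13}.
Refine {p1,p4,p7,p11,p12,p14} on symbol a: members go to different blocks, giving {p4,p7,p11,p12,p14} and {p1}.
Refine {p2,p8,p10} on symbol a: members go to different blocks, giving {p2,p8} and {p10}.
Refine {p2,p8} on symbol b: members go to different blocks, giving {p2} and {p8}.
The partition is now stable with 7 blocks: {p4,p7,p11,p12,p14} | {p2} | {p3,p5,p6} | {p13} | {p1} | {p10} | {p8}.
State p14 belongs to the block {p4,p7,p11,p12,p14}, which has 5 states.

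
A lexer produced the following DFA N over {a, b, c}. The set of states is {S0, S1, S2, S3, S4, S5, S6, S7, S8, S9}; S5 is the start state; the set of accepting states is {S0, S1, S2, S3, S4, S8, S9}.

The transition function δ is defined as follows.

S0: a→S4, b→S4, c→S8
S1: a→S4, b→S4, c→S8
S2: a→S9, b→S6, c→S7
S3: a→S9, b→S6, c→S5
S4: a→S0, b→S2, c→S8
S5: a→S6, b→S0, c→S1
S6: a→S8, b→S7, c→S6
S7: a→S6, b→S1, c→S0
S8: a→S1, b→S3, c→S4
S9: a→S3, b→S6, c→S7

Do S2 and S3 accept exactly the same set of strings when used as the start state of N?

Yes

Initial partition by acceptance: {S0,S1,S2,S3,S4,S8,S9} | {S5,S6,S7}.
On input b, block {S0,S1,S2,S3,S4,S8,S9} splits into {S0,S1,S4,S8} and {S2,S3,S9}.
Refine {S0,S1,S4,S8} on symbol b: members go to different blocks, giving {S0,S1} and {S4,S8}.
Refine {S5,S6,S7} on symbol a: members go to different blocks, giving {S5,S7} and {S6}.
No further refinement is possible. Final partition (5 blocks): {S0,S1} | {S5,S7} | {S2,S3,S9} | {S4,S8} | {S6}.
S2 and S3 lie in the same block of the stable partition, so they are equivalent — no string distinguishes them.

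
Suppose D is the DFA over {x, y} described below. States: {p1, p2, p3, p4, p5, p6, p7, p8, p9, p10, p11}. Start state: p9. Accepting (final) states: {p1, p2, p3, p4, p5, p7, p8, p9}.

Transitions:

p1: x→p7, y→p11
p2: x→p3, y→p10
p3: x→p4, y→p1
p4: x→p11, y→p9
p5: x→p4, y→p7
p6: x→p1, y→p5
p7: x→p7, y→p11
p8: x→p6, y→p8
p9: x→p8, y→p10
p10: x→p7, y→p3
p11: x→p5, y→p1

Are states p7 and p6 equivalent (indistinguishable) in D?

States {p2} cannot be reached from the start state, so discard them.
P0 = {p1,p3,p4,p5,p7,p8,p9} | {p6,p10,p11}.
On input x, block {p1,p3,p4,p5,p7,p8,p9} splits into {p1,p3,p5,p7,p9} and {p4,p8}.
Split {p1,p3,p5,p7,p9} by δ(·,x) → {p3,p5,p9} and {p1,p7}.
Split {p3,p5,p9} by δ(·,y) → {p3,p5} and {p9}.
Split {p6,p10,p11} by δ(·,x) → {p6,p10} and {p11}.
Refine {p4,p8} on symbol x: members go to different blocks, giving {p4} and {p8}.
Stable partition: {p3,p5} | {p6,p10} | {p4} | {p1,p7} | {p9} | {p11} | {p8} — 7 equivalence classes.
p7 and p6 end up in different blocks, so they are distinguishable. For instance, the string 'ε' is accepted from only p7.

No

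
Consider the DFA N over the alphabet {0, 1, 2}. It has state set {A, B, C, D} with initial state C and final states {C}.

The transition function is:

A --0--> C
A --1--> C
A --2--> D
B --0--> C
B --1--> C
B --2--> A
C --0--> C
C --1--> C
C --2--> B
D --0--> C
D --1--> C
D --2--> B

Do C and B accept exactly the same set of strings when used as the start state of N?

No

All states are reachable from the start state.
Initial partition by acceptance: {C} | {A,B,D}.
Stable partition: {C} | {A,B,D} — 2 equivalence classes.
C and B end up in different blocks, so they are distinguishable. For instance, the string 'ε' is accepted from only C.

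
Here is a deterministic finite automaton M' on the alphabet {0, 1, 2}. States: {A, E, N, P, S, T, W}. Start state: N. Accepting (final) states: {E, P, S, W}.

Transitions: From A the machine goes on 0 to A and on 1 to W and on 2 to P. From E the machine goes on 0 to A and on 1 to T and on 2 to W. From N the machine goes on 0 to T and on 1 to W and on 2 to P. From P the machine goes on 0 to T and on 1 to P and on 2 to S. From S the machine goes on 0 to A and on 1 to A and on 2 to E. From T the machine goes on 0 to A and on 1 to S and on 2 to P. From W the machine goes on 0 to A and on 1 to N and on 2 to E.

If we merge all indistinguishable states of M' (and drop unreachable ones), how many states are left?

3

P0 = {E,P,S,W} | {A,N,T}.
Refine {E,P,S,W} on symbol 1: members go to different blocks, giving {E,S,W} and {P}.
Stable partition: {E,S,W} | {A,N,T} | {P} — 3 equivalence classes.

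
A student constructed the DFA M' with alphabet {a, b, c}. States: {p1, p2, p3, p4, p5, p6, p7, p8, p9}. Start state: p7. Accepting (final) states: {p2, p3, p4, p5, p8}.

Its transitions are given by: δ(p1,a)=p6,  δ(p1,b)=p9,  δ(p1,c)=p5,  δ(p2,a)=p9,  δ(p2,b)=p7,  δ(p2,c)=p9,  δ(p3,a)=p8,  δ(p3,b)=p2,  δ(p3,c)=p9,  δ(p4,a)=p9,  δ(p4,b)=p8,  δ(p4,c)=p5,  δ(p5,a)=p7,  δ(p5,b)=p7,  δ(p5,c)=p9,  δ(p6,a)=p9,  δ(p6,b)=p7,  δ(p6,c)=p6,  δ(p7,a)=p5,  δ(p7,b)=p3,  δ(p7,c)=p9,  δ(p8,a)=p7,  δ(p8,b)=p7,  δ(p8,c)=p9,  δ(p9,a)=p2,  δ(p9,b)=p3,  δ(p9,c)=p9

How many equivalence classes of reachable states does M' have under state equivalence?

3

First remove the unreachable states {p1,p4,p6}; 6 states remain.
P0 = {p2,p3,p5,p8} | {p7,p9}.
On input a, block {p2,p3,p5,p8} splits into {p2,p5,p8} and {p3}.
The partition is now stable with 3 blocks: {p2,p5,p8} | {p7,p9} | {p3}.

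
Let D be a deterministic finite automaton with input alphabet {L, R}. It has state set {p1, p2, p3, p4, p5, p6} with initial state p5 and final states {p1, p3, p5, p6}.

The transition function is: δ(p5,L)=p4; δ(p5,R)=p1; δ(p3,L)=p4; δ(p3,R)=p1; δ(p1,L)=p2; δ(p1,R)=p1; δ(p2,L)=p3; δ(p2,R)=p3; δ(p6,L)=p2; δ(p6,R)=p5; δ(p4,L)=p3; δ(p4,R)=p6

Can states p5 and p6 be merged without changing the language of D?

Yes

Every state is reachable, so we keep all 6.
P0 = {p1,p3,p5,p6} | {p2,p4}.
Stable partition: {p1,p3,p5,p6} | {p2,p4} — 2 equivalence classes.
p5 and p6 lie in the same block of the stable partition, so they are equivalent — no string distinguishes them.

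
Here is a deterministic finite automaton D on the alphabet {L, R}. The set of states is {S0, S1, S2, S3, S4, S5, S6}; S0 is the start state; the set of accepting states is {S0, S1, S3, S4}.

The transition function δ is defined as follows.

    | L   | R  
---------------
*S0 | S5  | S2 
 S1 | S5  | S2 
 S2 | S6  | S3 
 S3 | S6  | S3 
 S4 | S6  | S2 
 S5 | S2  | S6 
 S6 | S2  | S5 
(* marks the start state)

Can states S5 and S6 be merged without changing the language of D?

First remove the unreachable states {S1,S4}; 5 states remain.
P0 = {S0,S3} | {S2,S5,S6}.
Refine {S0,S3} on symbol R: members go to different blocks, giving {S0} and {S3}.
Split {S2,S5,S6} by δ(·,R) → {S5,S6} and {S2}.
The partition is now stable with 4 blocks: {S0} | {S5,S6} | {S3} | {S2}.
S5 and S6 lie in the same block of the stable partition, so they are equivalent — no string distinguishes them.

Yes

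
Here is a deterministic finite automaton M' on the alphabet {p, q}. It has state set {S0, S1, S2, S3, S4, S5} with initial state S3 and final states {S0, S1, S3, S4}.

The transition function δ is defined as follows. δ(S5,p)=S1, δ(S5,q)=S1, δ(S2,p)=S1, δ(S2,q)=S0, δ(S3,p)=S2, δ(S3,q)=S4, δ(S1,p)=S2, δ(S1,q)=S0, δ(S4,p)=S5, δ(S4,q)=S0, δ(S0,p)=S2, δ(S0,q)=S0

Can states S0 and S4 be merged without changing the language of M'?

Yes

P0 = {S0,S1,S3,S4} | {S2,S5}.
Stable partition: {S0,S1,S3,S4} | {S2,S5} — 2 equivalence classes.
S0 and S4 lie in the same block of the stable partition, so they are equivalent — no string distinguishes them.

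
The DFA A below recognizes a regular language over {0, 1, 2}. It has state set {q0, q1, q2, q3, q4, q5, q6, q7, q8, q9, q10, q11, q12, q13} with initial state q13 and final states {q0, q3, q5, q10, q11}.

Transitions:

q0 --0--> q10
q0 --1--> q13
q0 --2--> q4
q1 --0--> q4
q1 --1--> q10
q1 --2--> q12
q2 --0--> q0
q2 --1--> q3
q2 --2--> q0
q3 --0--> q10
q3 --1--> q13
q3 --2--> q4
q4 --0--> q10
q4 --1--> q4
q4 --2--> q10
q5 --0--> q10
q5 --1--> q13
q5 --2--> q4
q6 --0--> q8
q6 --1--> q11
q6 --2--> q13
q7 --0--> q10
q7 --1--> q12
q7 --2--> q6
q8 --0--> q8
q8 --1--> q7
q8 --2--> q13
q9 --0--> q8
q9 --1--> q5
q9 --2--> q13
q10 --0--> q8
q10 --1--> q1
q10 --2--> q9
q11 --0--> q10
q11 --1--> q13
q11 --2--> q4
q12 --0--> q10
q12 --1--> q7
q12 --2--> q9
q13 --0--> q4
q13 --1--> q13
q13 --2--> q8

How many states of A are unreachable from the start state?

3

BFS from q13 reaches {q1, q4, q5, q6, q7, q8, q9, q10, q11, q12, q13}; the 3 state(s) q0, q2, q3 are never visited.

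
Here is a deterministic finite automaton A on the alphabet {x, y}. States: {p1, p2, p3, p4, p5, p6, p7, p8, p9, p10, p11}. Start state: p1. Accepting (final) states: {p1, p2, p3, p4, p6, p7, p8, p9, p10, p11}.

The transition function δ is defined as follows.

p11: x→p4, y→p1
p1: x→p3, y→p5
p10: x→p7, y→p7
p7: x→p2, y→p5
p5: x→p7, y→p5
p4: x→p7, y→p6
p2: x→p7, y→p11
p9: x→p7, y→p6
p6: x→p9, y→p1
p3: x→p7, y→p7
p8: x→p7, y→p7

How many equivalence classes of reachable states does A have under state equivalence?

6

States {p8,p10} cannot be reached from the start state, so discard them.
P0 = {p1,p2,p3,p4,p6,p7,p9,p11} | {p5}.
Split {p1,p2,p3,p4,p6,p7,p9,p11} by δ(·,y) → {p2,p3,p4,p6,p9,p11} and {p1,p7}.
Refine {p2,p3,p4,p6,p9,p11} on symbol x: members go to different blocks, giving {p2,p3,p4,p9} and {p6,p11}.
On input y, block {p2,p3,p4,p9} splits into {p2,p4,p9} and {p3}.
Split {p1,p7} by δ(·,x) → {p1} and {p7}.
The partition is now stable with 6 blocks: {p2,p4,p9} | {p5} | {p1} | {p6,p11} | {p3} | {p7}.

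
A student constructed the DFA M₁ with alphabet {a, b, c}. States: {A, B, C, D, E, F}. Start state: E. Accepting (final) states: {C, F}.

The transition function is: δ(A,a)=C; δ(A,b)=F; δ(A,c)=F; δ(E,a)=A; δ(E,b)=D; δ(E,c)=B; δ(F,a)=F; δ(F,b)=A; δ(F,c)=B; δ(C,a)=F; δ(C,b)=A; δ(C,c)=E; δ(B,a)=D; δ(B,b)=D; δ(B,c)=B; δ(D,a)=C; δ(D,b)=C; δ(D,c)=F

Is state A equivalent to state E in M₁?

All states are reachable from the start state.
P0 = {C,F} | {A,B,D,E}.
Refine {A,B,D,E} on symbol a: members go to different blocks, giving {A,D} and {B,E}.
Stable partition: {C,F} | {A,D} | {B,E} — 3 equivalence classes.
A and E end up in different blocks, so they are distinguishable. For instance, the string 'a' is accepted from only A.

No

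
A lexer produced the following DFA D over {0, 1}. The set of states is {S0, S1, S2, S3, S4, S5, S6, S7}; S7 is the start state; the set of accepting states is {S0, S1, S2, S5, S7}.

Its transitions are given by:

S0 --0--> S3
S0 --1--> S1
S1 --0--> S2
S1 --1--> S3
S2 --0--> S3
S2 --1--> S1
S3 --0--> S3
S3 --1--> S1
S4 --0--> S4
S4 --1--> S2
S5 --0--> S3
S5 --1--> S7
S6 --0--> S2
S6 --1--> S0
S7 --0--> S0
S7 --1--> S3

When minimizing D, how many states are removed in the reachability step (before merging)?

3

No path from S7 leads to S4, S5, S6; the other 5 states are all reachable.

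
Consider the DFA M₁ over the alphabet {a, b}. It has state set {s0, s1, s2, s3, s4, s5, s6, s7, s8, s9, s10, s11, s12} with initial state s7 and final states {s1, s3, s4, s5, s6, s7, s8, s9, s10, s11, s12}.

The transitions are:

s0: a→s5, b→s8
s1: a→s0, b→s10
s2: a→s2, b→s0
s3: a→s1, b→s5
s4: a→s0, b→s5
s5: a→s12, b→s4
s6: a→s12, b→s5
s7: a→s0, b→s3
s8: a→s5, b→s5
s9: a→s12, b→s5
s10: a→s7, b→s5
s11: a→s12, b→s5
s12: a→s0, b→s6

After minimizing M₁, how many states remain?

States {s2,s9,s11} cannot be reached from the start state, so discard them.
Start with accepting vs non-accepting: {s1,s3,s4,s5,s6,s7,s8,s10,s12} | {s0}.
On input a, block {s1,s3,s4,s5,s6,s7,s8,s10,s12} splits into {s3,s5,s6,s8,s10} and {s1,s4,s7,s12}.
Refine {s3,s5,s6,s8,s10} on symbol a: members go to different blocks, giving {s3,s5,s6,s10} and {s8}.
On input b, block {s3,s5,s6,s10} splits into {s3,s6,s10} and {s5}.
On input b, block {s1,s4,s7,s12} splits into {s1,s7,s12} and {s4}.
The partition is now stable with 6 blocks: {s3,s6,s10} | {s0} | {s1,s7,s12} | {s8} | {s5} | {s4}.

6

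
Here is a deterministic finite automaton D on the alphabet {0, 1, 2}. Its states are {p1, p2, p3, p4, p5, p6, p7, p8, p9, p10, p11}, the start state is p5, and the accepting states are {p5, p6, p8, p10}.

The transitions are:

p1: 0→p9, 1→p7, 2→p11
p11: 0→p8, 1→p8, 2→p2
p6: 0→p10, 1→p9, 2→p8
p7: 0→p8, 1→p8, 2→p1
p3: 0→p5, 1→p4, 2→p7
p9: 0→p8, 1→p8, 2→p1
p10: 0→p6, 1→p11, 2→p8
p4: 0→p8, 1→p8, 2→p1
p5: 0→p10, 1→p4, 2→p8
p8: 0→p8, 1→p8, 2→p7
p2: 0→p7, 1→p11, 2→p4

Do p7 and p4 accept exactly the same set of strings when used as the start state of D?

Yes

States {p3} cannot be reached from the start state, so discard them.
Initial partition by acceptance: {p5,p6,p8,p10} | {p1,p2,p4,p7,p9,p11}.
Refine {p5,p6,p8,p10} on symbol 1: members go to different blocks, giving {p5,p6,p10} and {p8}.
Split {p1,p2,p4,p7,p9,p11} by δ(·,0) → {p4,p7,p9,p11} and {p1,p2}.
The partition is now stable with 4 blocks: {p5,p6,p10} | {p4,p7,p9,p11} | {p8} | {p1,p2}.
p7 and p4 lie in the same block of the stable partition, so they are equivalent — no string distinguishes them.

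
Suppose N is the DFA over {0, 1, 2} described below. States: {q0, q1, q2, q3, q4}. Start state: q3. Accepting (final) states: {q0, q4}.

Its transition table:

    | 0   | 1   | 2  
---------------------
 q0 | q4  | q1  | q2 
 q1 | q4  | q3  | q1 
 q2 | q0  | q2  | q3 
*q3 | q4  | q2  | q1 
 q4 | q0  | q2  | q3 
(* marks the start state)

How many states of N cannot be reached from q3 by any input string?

0

A breadth-first search from the start state visits every state.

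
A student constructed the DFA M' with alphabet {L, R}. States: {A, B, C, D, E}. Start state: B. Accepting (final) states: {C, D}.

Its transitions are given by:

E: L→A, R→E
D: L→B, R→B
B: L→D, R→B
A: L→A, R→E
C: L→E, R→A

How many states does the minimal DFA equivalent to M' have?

2

Reachable states from the start: {B,D}. Unreachable: {A,C,E} — drop them.
P0 = {D} | {B}.
Stable partition: {D} | {B} — 2 equivalence classes.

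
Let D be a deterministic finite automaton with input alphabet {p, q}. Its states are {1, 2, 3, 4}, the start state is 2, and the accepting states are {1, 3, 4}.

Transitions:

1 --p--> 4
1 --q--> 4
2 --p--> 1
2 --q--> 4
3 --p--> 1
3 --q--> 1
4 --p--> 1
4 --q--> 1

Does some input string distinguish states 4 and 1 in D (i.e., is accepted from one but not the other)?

Reachable states from the start: {1,2,4}. Unreachable: {3} — drop them.
P0 = {1,4} | {2}.
No further refinement is possible. Final partition (2 blocks): {1,4} | {2}.
4 and 1 lie in the same block of the stable partition, so they are equivalent — no string distinguishes them.

No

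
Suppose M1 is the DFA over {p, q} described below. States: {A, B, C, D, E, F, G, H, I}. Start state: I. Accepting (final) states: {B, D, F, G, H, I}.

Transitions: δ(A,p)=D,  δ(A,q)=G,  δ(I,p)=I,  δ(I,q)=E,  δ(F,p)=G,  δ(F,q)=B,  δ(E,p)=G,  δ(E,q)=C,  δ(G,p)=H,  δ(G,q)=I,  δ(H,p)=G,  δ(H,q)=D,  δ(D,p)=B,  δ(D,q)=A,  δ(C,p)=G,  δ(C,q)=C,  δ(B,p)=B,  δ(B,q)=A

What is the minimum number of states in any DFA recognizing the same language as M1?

Reachable states from the start: {A,B,C,D,E,G,H,I}. Unreachable: {F} — drop them.
P0 = {B,D,G,H,I} | {A,C,E}.
Refine {B,D,G,H,I} on symbol q: members go to different blocks, giving {B,D,I} and {G,H}.
Split {A,C,E} by δ(·,p) → {C,E} and {A}.
Split {B,D,I} by δ(·,q) → {B,D} and {I}.
On input q, block {G,H} splits into {G} and {H}.
The partition is now stable with 6 blocks: {B,D} | {C,E} | {G} | {A} | {I} | {H}.

6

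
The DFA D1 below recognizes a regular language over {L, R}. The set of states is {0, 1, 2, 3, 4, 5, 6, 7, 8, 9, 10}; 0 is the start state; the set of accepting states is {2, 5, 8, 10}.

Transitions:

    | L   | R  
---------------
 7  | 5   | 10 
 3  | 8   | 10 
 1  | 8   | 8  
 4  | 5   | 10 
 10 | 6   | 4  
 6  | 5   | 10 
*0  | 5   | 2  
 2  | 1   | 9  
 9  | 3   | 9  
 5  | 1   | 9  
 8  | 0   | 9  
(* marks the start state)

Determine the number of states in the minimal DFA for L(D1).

First remove the unreachable states {7}; 10 states remain.
P0 = {2,5,8,10} | {0,1,3,4,6,9}.
Refine {0,1,3,4,6,9} on symbol L: members go to different blocks, giving {0,1,3,4,6} and {9}.
Refine {2,5,8,10} on symbol R: members go to different blocks, giving {2,5,8} and {10}.
Split {0,1,3,4,6} by δ(·,R) → {3,4,6} and {0,1}.
No further refinement is possible. Final partition (5 blocks): {2,5,8} | {3,4,6} | {9} | {10} | {0,1}.

5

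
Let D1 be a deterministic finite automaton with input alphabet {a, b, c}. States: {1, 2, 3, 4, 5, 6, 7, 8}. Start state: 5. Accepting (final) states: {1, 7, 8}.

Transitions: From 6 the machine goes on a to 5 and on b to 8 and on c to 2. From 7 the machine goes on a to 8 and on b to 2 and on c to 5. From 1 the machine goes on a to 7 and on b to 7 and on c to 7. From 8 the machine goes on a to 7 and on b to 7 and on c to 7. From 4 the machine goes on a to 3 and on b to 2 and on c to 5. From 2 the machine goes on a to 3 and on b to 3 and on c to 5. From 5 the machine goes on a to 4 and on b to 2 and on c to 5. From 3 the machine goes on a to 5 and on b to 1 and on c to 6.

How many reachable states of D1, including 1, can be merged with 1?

2

All states are reachable from the start state.
Start with accepting vs non-accepting: {1,7,8} | {2,3,4,5,6}.
Refine {1,7,8} on symbol b: members go to different blocks, giving {1,8} and {7}.
Split {2,3,4,5,6} by δ(·,b) → {2,4,5} and {3,6}.
Refine {2,4,5} on symbol a: members go to different blocks, giving {2,4} and {5}.
Split {2,4} by δ(·,b) → {2} and {4}.
Refine {3,6} on symbol c: members go to different blocks, giving {3} and {6}.
Stable partition: {1,8} | {2} | {7} | {3} | {5} | {4} | {6} — 7 equivalence classes.
The equivalence class containing 1 is {1,8}, of size 2.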